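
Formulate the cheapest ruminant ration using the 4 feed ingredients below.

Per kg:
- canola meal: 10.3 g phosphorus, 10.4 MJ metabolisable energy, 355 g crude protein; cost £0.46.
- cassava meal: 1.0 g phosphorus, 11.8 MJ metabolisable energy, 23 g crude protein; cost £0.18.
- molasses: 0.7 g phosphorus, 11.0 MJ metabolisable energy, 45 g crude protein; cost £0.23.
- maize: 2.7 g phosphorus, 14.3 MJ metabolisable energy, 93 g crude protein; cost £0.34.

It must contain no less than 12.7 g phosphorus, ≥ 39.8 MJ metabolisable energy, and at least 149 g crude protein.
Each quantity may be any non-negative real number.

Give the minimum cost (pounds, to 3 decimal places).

Set it up as a linear program. Let x1 = kg of canola meal, x2 = kg of cassava meal, x3 = kg of molasses, x4 = kg of maize.
min 0.46x1 + 0.18x2 + 0.23x3 + 0.34x4 with:
  10.3x1 + 1x2 + 0.7x3 + 2.7x4 ≥ 12.7   (phosphorus)
  10.4x1 + 11.8x2 + 11x3 + 14.3x4 ≥ 39.8   (metabolisable energy)
  355x1 + 23x2 + 45x3 + 93x4 ≥ 149   (crude protein)
  x1, x2, x3, x4 ≥ 0.
The optimal basis is {canola meal, cassava meal}; molasses, maize drop out. The phosphorus and metabolisable energy requirements are met with equality.
That vertex is x1 = 0.9903, x2 = 2.5.
Hence cost = 0.46·0.9903 + 0.18·2.5 = £0.90554.

£0.906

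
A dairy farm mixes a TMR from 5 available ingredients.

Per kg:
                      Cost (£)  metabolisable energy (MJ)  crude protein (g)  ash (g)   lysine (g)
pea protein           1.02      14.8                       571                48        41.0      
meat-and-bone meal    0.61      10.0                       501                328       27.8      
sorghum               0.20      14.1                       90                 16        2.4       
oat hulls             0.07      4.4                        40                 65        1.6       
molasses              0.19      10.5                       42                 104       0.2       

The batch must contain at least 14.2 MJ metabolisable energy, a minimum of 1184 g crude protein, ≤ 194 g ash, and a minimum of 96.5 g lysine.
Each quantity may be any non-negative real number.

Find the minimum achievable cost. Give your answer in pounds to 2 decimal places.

Set it up as a linear program. Let x1 = kg of pea protein, x2 = kg of meat-and-bone meal, x3 = kg of sorghum, x4 = kg of oat hulls, x5 = kg of molasses.
Minimise 1.02x1 + 0.61x2 + 0.2x3 + 0.07x4 + 0.19x5 s.t.:
  14.8x1 + 10x2 + 14.1x3 + 4.4x4 + 10.5x5 ≥ 14.2   (metabolisable energy)
  571x1 + 501x2 + 90x3 + 40x4 + 42x5 ≥ 1184   (crude protein)
  48x1 + 328x2 + 16x3 + 65x4 + 104x5 ≤ 194   (ash)
  41x1 + 27.8x2 + 2.4x3 + 1.6x4 + 0.2x5 ≥ 96.5   (lysine)
  x1, x2, x3, x4, x5 ≥ 0.
The cheapest feasible vertex uses only pea protein, meat-and-bone meal; sorghum, oat hulls, molasses are not used. There the ash and lysine constraints are tight.
Solving gives x1 = 2.168, x2 = 0.2742.
Total cost: 1.02·2.168 + 0.61·0.2742 = 2.3786.

£2.38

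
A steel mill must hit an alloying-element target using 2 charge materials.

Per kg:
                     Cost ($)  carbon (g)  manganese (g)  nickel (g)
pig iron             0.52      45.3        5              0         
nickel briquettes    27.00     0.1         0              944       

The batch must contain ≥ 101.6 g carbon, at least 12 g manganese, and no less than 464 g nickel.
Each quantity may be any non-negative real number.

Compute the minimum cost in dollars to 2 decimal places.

Treat it as an LP. Let x1 = kg of pig iron, x2 = kg of nickel briquettes.
min 0.52x1 + 27x2 with:
  45.3x1 + 0.1x2 ≥ 101.6   (carbon)
  5x1 ≥ 12   (manganese)
  944x2 ≥ 464   (nickel)
  x1, x2 ≥ 0.
Both inputs are positive at the optimum. There the manganese and nickel constraints are tight.
That vertex is x1 = 2.4, x2 = 0.4915.
Total cost: 0.52·2.4 + 27·0.4915 = 14.5185.

$14.52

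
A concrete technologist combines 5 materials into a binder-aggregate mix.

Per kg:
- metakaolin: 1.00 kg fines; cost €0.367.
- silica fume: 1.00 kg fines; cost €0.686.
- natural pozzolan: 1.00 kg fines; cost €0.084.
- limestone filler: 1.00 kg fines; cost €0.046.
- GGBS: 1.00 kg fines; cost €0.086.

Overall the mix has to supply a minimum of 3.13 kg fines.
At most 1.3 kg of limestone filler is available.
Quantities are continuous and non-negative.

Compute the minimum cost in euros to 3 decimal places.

Set it up as a linear program. Let x1 = kg of metakaolin, x2 = kg of silica fume, x3 = kg of natural pozzolan, x4 = kg of limestone filler, x5 = kg of GGBS.
Minimize 0.367x1 + 0.686x2 + 0.084x3 + 0.046x4 + 0.086x5 subject to:
  1x1 + 1x2 + 1x3 + 1x4 + 1x5 ≥ 3.13   (fines)
  x4 ≤ 1.3
  x1, x2, x3, x4, x5 ≥ 0.
The optimal basis is {natural pozzolan, limestone filler}; metakaolin, silica fume, GGBS drop out. Binding constraints: fines and the limestone filler cap.
So natural pozzolan = 1.83 kg, limestone filler = 1.3 kg.
Cost = 0.084·1.83 + 0.046·1.3 = 0.21352.

€0.214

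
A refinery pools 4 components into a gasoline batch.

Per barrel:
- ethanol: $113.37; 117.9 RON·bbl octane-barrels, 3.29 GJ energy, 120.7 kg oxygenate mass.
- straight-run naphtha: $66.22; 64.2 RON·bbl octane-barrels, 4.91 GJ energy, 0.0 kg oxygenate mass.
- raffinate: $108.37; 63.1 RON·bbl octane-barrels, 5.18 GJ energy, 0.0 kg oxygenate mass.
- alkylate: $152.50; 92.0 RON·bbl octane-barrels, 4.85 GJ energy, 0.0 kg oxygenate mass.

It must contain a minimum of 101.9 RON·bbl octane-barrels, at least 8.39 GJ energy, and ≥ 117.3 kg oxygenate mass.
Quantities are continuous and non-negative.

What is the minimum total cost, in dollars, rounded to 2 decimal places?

Treat it as an LP. Let x1 = barrels of ethanol, x2 = barrels of straight-run naphtha, x3 = barrels of raffinate, x4 = barrels of alkylate.
min 113.37x1 + 66.22x2 + 108.37x3 + 152.5x4 with:
  117.9x1 + 64.2x2 + 63.1x3 + 92x4 ≥ 101.9   (octane-barrels)
  3.29x1 + 4.91x2 + 5.18x3 + 4.85x4 ≥ 8.39   (energy)
  120.7x1 ≥ 117.3   (oxygenate mass)
  x1, x2, x3, x4 ≥ 0.
The optimal basis is {ethanol, straight-run naphtha}; raffinate, alkylate drop out. Binding constraints: energy and oxygenate mass.
That vertex is x1 = 0.97183, x2 = 1.0576.
Total cost: 113.37·0.97183 + 66.22·1.0576 = 180.2106.

$180.21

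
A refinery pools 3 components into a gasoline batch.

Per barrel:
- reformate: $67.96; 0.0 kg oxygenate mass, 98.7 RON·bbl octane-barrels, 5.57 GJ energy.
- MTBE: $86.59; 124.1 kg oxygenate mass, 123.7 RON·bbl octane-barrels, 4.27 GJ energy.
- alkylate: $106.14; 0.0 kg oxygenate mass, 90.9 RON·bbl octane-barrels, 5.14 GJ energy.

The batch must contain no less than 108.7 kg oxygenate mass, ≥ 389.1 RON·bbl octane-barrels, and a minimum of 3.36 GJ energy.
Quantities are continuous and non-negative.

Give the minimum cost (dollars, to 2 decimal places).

Let x1 = barrels of reformate, x2 = barrels of MTBE, x3 = barrels of alkylate.
Minimize 67.96x1 + 86.59x2 + 106.14x3 s.t.:
  124.1x2 ≥ 108.7   (oxygenate mass)
  98.7x1 + 123.7x2 + 90.9x3 ≥ 389.1   (octane-barrels)
  5.57x1 + 4.27x2 + 5.14x3 ≥ 3.36   (energy)
  x1, x2, x3 ≥ 0.
The minimum-cost mix takes nothing from alkylate — only reformate, MTBE. There the oxygenate mass and octane-barrels constraints are tight.
Solving gives x1 = 2.8445, x2 = 0.87591.
Hence cost = 67.96·2.8445 + 86.59·0.87591 = $269.1573.

$269.16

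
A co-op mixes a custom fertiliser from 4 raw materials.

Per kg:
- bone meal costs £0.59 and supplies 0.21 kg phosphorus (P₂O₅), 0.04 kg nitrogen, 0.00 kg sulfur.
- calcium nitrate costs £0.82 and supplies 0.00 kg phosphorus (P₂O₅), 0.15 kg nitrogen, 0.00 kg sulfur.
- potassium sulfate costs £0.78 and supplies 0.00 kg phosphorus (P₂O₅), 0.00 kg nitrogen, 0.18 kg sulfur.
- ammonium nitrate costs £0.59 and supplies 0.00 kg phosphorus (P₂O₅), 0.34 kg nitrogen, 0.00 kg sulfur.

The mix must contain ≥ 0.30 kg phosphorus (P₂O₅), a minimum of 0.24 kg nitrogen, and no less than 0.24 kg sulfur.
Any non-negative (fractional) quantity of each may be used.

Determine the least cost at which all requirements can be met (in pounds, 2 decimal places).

£2.20

Let x1 = kg of bone meal, x2 = kg of calcium nitrate, x3 = kg of potassium sulfate, x4 = kg of ammonium nitrate.
Minimise 0.59x1 + 0.82x2 + 0.78x3 + 0.59x4 subject to:
  0.21x1 ≥ 0.3   (phosphorus (P₂O₅))
  0.04x1 + 0.15x2 + 0.34x4 ≥ 0.24   (nitrogen)
  0.18x3 ≥ 0.24   (sulfur)
  x1, x2, x3, x4 ≥ 0.
The cheapest feasible vertex uses only bone meal, potassium sulfate, ammonium nitrate; calcium nitrate is not used. Binding constraints: phosphorus (P₂O₅), nitrogen, sulfur.
So bone meal = 1.429 kg, potassium sulfate = 1.333 kg, ammonium nitrate = 0.5378 kg.
Total cost: 0.59·1.429 + 0.78·1.333 + 0.59·0.5378 = 2.2002.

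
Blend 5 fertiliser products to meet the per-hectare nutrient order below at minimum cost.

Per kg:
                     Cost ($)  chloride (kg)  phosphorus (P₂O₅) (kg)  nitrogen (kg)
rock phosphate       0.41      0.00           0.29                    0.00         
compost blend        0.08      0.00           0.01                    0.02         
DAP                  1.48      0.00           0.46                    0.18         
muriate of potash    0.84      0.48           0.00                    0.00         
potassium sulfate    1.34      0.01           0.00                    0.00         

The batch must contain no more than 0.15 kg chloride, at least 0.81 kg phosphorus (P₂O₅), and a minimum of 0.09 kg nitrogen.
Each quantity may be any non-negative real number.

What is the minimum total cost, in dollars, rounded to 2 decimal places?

$1.44

This is a linear program. Let x1 = kg of rock phosphate, x2 = kg of compost blend, x3 = kg of DAP, x4 = kg of muriate of potash, x5 = kg of potassium sulfate.
min 0.41x1 + 0.08x2 + 1.48x3 + 0.84x4 + 1.34x5 s.t.:
  0.48x4 + 0.01x5 ≤ 0.15   (chloride)
  0.29x1 + 0.01x2 + 0.46x3 ≥ 0.81   (phosphorus (P₂O₅))
  0.02x2 + 0.18x3 ≥ 0.09   (nitrogen)
  x1, x2, x3, x4, x5 ≥ 0.
At the optimum only rock phosphate, compost blend are positive (DAP, muriate of potash, potassium sulfate = 0). Binding constraints: phosphorus (P₂O₅) and nitrogen.
Optimal quantities: rock phosphate = 2.638 kg, compost blend = 4.5 kg.
Hence cost = 0.41·2.638 + 0.08·4.5 = $1.4416.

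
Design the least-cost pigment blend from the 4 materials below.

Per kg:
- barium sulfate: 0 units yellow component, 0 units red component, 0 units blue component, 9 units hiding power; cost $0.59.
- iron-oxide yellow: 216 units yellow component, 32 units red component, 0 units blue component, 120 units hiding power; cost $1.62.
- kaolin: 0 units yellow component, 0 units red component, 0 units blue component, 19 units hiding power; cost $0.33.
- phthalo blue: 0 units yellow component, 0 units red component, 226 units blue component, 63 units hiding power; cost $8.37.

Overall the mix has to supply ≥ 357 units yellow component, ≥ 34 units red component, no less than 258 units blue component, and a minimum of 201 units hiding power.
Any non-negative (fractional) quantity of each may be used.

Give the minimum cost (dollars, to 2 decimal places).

$12.23

This is a linear program. Let x1 = kg of barium sulfate, x2 = kg of iron-oxide yellow, x3 = kg of kaolin, x4 = kg of phthalo blue.
min 0.59x1 + 1.62x2 + 0.33x3 + 8.37x4 with:
  216x2 ≥ 357   (yellow component)
  32x2 ≥ 34   (red component)
  226x4 ≥ 258   (blue component)
  9x1 + 120x2 + 19x3 + 63x4 ≥ 201   (hiding power)
  x1, x2, x3, x4 ≥ 0.
The minimum-cost mix takes nothing from barium sulfate, kaolin — only iron-oxide yellow, phthalo blue. There the yellow component and blue component constraints are tight.
Optimal quantities: iron-oxide yellow = 1.6528 kg, phthalo blue = 1.1416 kg.
Objective = 1.62·1.6528 + 8.37·1.1416 = 12.2327.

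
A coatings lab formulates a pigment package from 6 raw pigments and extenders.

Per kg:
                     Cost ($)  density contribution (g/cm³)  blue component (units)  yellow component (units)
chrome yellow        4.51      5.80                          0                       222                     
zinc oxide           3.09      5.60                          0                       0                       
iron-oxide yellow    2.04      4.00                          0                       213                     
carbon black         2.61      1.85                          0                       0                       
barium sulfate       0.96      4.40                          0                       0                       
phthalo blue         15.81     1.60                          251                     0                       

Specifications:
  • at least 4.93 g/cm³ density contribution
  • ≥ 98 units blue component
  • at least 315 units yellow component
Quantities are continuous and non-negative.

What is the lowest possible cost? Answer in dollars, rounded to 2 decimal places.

$9.19

Let x1 = kg of chrome yellow, x2 = kg of zinc oxide, x3 = kg of iron-oxide yellow, x4 = kg of carbon black, x5 = kg of barium sulfate, x6 = kg of phthalo blue.
Minimize 4.51x1 + 3.09x2 + 2.04x3 + 2.61x4 + 0.96x5 + 15.81x6 with:
  5.8x1 + 5.6x2 + 4x3 + 1.85x4 + 4.4x5 + 1.6x6 ≥ 4.93   (density contribution)
  251x6 ≥ 98   (blue component)
  222x1 + 213x3 ≥ 315   (yellow component)
  x1, x2, x3, x4, x5, x6 ≥ 0.
The optimal basis is {iron-oxide yellow, phthalo blue}; chrome yellow, zinc oxide, carbon black, barium sulfate drop out. There the blue component and yellow component constraints are tight.
That vertex is x3 = 1.479, x6 = 0.3904.
Hence cost = 2.04·1.479 + 15.81·0.3904 = $9.1894.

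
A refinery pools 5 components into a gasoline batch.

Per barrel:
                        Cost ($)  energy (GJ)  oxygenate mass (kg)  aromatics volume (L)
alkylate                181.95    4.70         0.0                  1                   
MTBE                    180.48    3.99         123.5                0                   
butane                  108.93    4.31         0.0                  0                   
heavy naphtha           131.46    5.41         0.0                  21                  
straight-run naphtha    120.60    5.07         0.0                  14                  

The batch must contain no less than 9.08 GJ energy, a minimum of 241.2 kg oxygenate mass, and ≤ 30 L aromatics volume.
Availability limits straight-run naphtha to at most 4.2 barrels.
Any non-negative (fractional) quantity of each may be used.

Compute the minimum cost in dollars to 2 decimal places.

$383.11

Let x1 = barrels of alkylate, x2 = barrels of MTBE, x3 = barrels of butane, x4 = barrels of heavy naphtha, x5 = barrels of straight-run naphtha.
Minimise 181.95x1 + 180.48x2 + 108.93x3 + 131.46x4 + 120.6x5 s.t.:
  4.7x1 + 3.99x2 + 4.31x3 + 5.41x4 + 5.07x5 ≥ 9.08   (energy)
  123.5x2 ≥ 241.2   (oxygenate mass)
  1x1 + 21x4 + 14x5 ≤ 30   (aromatics volume)
  x5 ≤ 4.2
  x1, x2, x3, x4, x5 ≥ 0.
The optimal basis is {MTBE, straight-run naphtha}; alkylate, butane, heavy naphtha drop out. There the energy and oxygenate mass constraints are tight.
Solving gives x2 = 1.95304, x5 = 0.253922.
Objective = 180.48·1.95304 + 120.6·0.253922 = 383.1077.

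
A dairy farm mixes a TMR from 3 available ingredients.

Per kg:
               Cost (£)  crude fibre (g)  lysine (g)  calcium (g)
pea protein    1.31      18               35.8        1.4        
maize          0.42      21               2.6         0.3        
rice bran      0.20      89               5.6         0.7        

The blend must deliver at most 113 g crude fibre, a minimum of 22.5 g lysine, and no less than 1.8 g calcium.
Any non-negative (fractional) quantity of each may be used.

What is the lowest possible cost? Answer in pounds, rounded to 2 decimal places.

Let x1 = kg of pea protein, x2 = kg of maize, x3 = kg of rice bran.
Minimize 1.31x1 + 0.42x2 + 0.2x3 with:
  18x1 + 21x2 + 89x3 ≤ 113   (crude fibre)
  35.8x1 + 2.6x2 + 5.6x3 ≥ 22.5   (lysine)
  1.4x1 + 0.3x2 + 0.7x3 ≥ 1.8   (calcium)
  x1, x2, x3 ≥ 0.
The minimum-cost mix takes nothing from maize — only pea protein, rice bran. The crude fibre and calcium requirements are met with equality.
That vertex is x1 = 0.7241, x3 = 1.123.
Cost = 1.31·0.7241 + 0.2·1.123 = 1.1732.

£1.17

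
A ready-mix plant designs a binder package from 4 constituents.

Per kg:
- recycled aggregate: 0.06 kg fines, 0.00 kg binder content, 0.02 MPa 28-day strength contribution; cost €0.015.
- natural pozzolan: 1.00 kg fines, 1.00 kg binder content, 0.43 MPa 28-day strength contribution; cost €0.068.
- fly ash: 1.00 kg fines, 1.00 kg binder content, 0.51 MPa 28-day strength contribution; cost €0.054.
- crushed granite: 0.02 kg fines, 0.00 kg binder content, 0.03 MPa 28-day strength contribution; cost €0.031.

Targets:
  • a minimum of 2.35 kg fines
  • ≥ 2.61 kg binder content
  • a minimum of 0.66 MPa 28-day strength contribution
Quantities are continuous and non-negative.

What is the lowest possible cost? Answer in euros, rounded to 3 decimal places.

€0.141

Let x1 = kg of recycled aggregate, x2 = kg of natural pozzolan, x3 = kg of fly ash, x4 = kg of crushed granite.
Minimise 0.015x1 + 0.068x2 + 0.054x3 + 0.031x4 subject to:
  0.06x1 + 1x2 + 1x3 + 0.02x4 ≥ 2.35   (fines)
  1x2 + 1x3 ≥ 2.61   (binder content)
  0.02x1 + 0.43x2 + 0.51x3 + 0.03x4 ≥ 0.66   (28-day strength contribution)
  x1, x2, x3, x4 ≥ 0.
The minimum-cost mix takes nothing from recycled aggregate, natural pozzolan, crushed granite — only fly ash. Binding constraint: binder content.
Solving gives x3 = 2.61.
Total cost: 0.054·2.61 = 0.14094.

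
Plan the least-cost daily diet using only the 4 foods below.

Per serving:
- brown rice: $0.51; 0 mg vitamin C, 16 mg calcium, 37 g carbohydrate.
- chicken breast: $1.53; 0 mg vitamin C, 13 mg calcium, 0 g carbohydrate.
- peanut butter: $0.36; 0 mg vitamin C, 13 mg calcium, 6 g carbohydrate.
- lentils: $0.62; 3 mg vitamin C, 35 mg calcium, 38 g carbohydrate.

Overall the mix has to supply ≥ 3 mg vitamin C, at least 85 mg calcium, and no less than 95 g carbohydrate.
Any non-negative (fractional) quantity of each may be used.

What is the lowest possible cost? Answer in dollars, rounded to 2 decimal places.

This is a linear program. Let x1 = servings of brown rice, x2 = servings of chicken breast, x3 = servings of peanut butter, x4 = servings of lentils.
min 0.51x1 + 1.53x2 + 0.36x3 + 0.62x4 s.t.:
  3x4 ≥ 3   (vitamin C)
  16x1 + 13x2 + 13x3 + 35x4 ≥ 85   (calcium)
  37x1 + 6x3 + 38x4 ≥ 95   (carbohydrate)
  x1, x2, x3, x4 ≥ 0.
The minimum-cost mix takes nothing from chicken breast, peanut butter — only brown rice, lentils. Binding constraints: calcium and carbohydrate.
Optimal quantities: brown rice = 0.1383 servings, lentils = 2.365 servings.
Total cost: 0.51·0.1383 + 0.62·2.365 = 1.5368.

$1.54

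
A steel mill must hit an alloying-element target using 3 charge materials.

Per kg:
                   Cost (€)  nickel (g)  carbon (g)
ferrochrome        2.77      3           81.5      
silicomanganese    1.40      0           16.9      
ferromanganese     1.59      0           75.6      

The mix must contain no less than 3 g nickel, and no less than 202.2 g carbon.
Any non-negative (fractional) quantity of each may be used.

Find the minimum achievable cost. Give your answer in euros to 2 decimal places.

€5.31

Set it up as a linear program. Let x1 = kg of ferrochrome, x2 = kg of silicomanganese, x3 = kg of ferromanganese.
min 2.77x1 + 1.4x2 + 1.59x3 subject to:
  3x1 ≥ 3   (nickel)
  81.5x1 + 16.9x2 + 75.6x3 ≥ 202.2   (carbon)
  x1, x2, x3 ≥ 0.
The minimum-cost mix takes nothing from silicomanganese — only ferrochrome, ferromanganese. The nickel and carbon requirements are met with equality.
So ferrochrome = 1 kg, ferromanganese = 1.597 kg.
Total cost: 2.77·1 + 1.59·1.597 = 5.3092.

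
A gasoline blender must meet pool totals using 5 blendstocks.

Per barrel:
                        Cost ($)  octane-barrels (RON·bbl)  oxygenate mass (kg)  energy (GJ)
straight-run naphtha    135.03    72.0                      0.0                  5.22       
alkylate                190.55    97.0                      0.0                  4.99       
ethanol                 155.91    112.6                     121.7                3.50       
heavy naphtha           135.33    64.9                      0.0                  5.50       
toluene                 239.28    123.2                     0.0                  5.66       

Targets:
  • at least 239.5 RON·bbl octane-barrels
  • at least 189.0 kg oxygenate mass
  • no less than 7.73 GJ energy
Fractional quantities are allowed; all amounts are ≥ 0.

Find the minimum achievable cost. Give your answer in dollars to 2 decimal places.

Set it up as a linear program. Let x1 = barrels of straight-run naphtha, x2 = barrels of alkylate, x3 = barrels of ethanol, x4 = barrels of heavy naphtha, x5 = barrels of toluene.
Minimize 135.03x1 + 190.55x2 + 155.91x3 + 135.33x4 + 239.28x5 subject to:
  72x1 + 97x2 + 112.6x3 + 64.9x4 + 123.2x5 ≥ 239.5   (octane-barrels)
  121.7x3 ≥ 189   (oxygenate mass)
  5.22x1 + 4.99x2 + 3.5x3 + 5.5x4 + 5.66x5 ≥ 7.73   (energy)
  x1, x2, x3, x4, x5 ≥ 0.
The minimum-cost mix takes nothing from alkylate, heavy naphtha, toluene — only straight-run naphtha, ethanol. Binding constraints: octane-barrels and energy.
That vertex is x1 = 0.0957435, x3 = 2.06578.
Objective = 135.03·0.0957435 + 155.91·2.06578 = 335.0040.

$335.00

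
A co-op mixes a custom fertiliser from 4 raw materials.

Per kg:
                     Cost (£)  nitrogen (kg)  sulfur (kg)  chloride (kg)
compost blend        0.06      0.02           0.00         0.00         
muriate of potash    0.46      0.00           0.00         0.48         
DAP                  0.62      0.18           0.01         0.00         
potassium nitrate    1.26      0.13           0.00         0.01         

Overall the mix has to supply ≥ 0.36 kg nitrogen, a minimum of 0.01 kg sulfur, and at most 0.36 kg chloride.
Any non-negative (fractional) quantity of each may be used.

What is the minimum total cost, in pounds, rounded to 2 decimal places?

£1.16

This is a linear program. Let x1 = kg of compost blend, x2 = kg of muriate of potash, x3 = kg of DAP, x4 = kg of potassium nitrate.
Minimise 0.06x1 + 0.46x2 + 0.62x3 + 1.26x4 with:
  0.02x1 + 0.18x3 + 0.13x4 ≥ 0.36   (nitrogen)
  0.01x3 ≥ 0.01   (sulfur)
  0.48x2 + 0.01x4 ≤ 0.36   (chloride)
  x1, x2, x3, x4 ≥ 0.
The cheapest feasible vertex uses only compost blend, DAP; muriate of potash, potassium nitrate are not used. Binding constraints: nitrogen and sulfur.
Solving gives x1 = 9, x3 = 1.
Cost = 0.06·9 + 0.62·1 = 1.1600.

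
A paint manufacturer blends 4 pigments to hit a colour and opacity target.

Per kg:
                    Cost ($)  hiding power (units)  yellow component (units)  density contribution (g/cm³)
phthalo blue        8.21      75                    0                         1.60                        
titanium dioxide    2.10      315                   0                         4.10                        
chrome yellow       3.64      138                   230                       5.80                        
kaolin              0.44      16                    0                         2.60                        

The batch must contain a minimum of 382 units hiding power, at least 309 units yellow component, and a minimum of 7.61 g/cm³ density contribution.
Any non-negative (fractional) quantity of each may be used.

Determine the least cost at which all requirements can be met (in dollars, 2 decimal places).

This is a linear program. Let x1 = kg of phthalo blue, x2 = kg of titanium dioxide, x3 = kg of chrome yellow, x4 = kg of kaolin.
Minimize 8.21x1 + 2.1x2 + 3.64x3 + 0.44x4 s.t.:
  75x1 + 315x2 + 138x3 + 16x4 ≥ 382   (hiding power)
  230x3 ≥ 309   (yellow component)
  1.6x1 + 4.1x2 + 5.8x3 + 2.6x4 ≥ 7.61   (density contribution)
  x1, x2, x3, x4 ≥ 0.
The cheapest feasible vertex uses only titanium dioxide, chrome yellow; phthalo blue, kaolin are not used. The hiding power and yellow component requirements are met with equality.
So titanium dioxide = 0.6241 kg, chrome yellow = 1.343 kg.
Objective = 2.1·0.6241 + 3.64·1.343 = 6.1991.

$6.20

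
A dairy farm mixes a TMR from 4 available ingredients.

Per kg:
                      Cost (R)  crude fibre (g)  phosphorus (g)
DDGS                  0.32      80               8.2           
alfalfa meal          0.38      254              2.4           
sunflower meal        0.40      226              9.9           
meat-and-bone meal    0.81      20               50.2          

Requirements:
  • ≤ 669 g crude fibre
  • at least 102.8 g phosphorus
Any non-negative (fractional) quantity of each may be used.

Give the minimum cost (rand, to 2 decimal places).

Let x1 = kg of DDGS, x2 = kg of alfalfa meal, x3 = kg of sunflower meal, x4 = kg of meat-and-bone meal.
Minimize 0.32x1 + 0.38x2 + 0.4x3 + 0.81x4 with:
  80x1 + 254x2 + 226x3 + 20x4 ≤ 669   (crude fibre)
  8.2x1 + 2.4x2 + 9.9x3 + 50.2x4 ≥ 102.8   (phosphorus)
  x1, x2, x3, x4 ≥ 0.
The cheapest feasible vertex uses only meat-and-bone meal; DDGS, alfalfa meal, sunflower meal are not used. There the phosphorus constraint is tight.
Optimal quantities: meat-and-bone meal = 2.048 kg.
Hence cost = 0.81·2.048 = R1.6589.

R1.66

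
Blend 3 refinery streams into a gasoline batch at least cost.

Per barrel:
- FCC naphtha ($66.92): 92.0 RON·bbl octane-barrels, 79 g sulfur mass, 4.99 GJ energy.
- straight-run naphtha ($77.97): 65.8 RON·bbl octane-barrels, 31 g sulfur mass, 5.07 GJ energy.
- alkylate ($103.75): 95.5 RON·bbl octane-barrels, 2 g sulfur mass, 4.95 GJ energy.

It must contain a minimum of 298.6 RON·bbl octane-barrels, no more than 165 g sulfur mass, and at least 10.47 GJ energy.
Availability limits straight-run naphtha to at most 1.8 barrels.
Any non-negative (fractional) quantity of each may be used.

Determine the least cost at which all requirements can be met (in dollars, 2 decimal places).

$256.37

Treat it as an LP. Let x1 = barrels of FCC naphtha, x2 = barrels of straight-run naphtha, x3 = barrels of alkylate.
Minimise 66.92x1 + 77.97x2 + 103.75x3 with:
  92x1 + 65.8x2 + 95.5x3 ≥ 298.6   (octane-barrels)
  79x1 + 31x2 + 2x3 ≤ 165   (sulfur mass)
  4.99x1 + 5.07x2 + 4.95x3 ≥ 10.47   (energy)
  x2 ≤ 1.8
  x1, x2, x3 ≥ 0.
At the optimum only FCC naphtha, alkylate are positive (straight-run naphtha = 0). The octane-barrels and sulfur mass requirements are met with equality.
Optimal quantities: FCC naphtha = 2.0597 barrels, alkylate = 1.1425 barrels.
Total cost: 66.92·2.0597 + 103.75·1.1425 = 256.3695.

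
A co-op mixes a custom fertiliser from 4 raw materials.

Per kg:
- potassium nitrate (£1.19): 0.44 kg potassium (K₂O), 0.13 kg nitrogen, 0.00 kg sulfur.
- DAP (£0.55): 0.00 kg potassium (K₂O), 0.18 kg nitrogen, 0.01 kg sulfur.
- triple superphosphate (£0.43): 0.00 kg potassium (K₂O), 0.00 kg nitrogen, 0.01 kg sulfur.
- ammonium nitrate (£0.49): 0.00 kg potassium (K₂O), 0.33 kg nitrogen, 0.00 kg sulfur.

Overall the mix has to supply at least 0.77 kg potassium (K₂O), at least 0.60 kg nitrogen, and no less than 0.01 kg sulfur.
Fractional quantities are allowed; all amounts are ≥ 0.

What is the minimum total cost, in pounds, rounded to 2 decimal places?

Let x1 = kg of potassium nitrate, x2 = kg of DAP, x3 = kg of triple superphosphate, x4 = kg of ammonium nitrate.
Minimize 1.19x1 + 0.55x2 + 0.43x3 + 0.49x4 with:
  0.44x1 ≥ 0.77   (potassium (K₂O))
  0.13x1 + 0.18x2 + 0.33x4 ≥ 0.6   (nitrogen)
  0.01x2 + 0.01x3 ≥ 0.01   (sulfur)
  x1, x2, x3, x4 ≥ 0.
The minimum-cost mix takes nothing from triple superphosphate — only potassium nitrate, DAP, ammonium nitrate. The potassium (K₂O), nitrogen, sulfur requirements are met with equality.
Optimal quantities: potassium nitrate = 1.75 kg, DAP = 1 kg, ammonium nitrate = 0.5833 kg.
Objective = 1.19·1.75 + 0.55·1 + 0.49·0.5833 = 2.9183.

£2.92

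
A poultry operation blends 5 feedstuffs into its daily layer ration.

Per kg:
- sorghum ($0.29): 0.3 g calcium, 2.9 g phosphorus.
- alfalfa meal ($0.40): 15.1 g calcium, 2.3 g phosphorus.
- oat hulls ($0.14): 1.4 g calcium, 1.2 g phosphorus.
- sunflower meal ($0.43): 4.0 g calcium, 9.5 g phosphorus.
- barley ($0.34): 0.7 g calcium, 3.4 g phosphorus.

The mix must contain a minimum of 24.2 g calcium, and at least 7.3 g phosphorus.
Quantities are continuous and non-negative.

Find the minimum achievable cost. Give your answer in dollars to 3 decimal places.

$0.773

Let x1 = kg of sorghum, x2 = kg of alfalfa meal, x3 = kg of oat hulls, x4 = kg of sunflower meal, x5 = kg of barley.
min 0.29x1 + 0.4x2 + 0.14x3 + 0.43x4 + 0.34x5 subject to:
  0.3x1 + 15.1x2 + 1.4x3 + 4x4 + 0.7x5 ≥ 24.2   (calcium)
  2.9x1 + 2.3x2 + 1.2x3 + 9.5x4 + 3.4x5 ≥ 7.3   (phosphorus)
  x1, x2, x3, x4, x5 ≥ 0.
At the optimum only alfalfa meal, sunflower meal are positive (sorghum, oat hulls, barley = 0). Binding constraints: calcium and phosphorus.
So alfalfa meal = 1.495 kg, sunflower meal = 0.4065 kg.
Cost = 0.4·1.495 + 0.43·0.4065 = 0.77280.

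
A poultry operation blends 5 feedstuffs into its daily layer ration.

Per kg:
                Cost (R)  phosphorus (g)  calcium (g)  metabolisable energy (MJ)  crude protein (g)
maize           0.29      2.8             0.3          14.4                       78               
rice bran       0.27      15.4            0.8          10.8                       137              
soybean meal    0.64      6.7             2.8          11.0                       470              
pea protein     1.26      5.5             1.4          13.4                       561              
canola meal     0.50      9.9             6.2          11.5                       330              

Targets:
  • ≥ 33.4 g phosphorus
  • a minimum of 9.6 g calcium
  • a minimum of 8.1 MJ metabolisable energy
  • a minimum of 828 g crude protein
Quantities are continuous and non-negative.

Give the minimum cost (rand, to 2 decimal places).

This is a linear program. Let x1 = kg of maize, x2 = kg of rice bran, x3 = kg of soybean meal, x4 = kg of pea protein, x5 = kg of canola meal.
Minimize 0.29x1 + 0.27x2 + 0.64x3 + 1.26x4 + 0.5x5 with:
  2.8x1 + 15.4x2 + 6.7x3 + 5.5x4 + 9.9x5 ≥ 33.4   (phosphorus)
  0.3x1 + 0.8x2 + 2.8x3 + 1.4x4 + 6.2x5 ≥ 9.6   (calcium)
  14.4x1 + 10.8x2 + 11x3 + 13.4x4 + 11.5x5 ≥ 8.1   (metabolisable energy)
  78x1 + 137x2 + 470x3 + 561x4 + 330x5 ≥ 828   (crude protein)
  x1, x2, x3, x4, x5 ≥ 0.
At the optimum only rice bran, soybean meal, canola meal are positive (maize, pea protein = 0). There the phosphorus, calcium, crude protein constraints are tight.
Solving gives x2 = 1.178, x3 = 0.6411, x5 = 1.107.
Cost = 0.27·1.178 + 0.64·0.6411 + 0.5·1.107 = 1.2819.

R1.28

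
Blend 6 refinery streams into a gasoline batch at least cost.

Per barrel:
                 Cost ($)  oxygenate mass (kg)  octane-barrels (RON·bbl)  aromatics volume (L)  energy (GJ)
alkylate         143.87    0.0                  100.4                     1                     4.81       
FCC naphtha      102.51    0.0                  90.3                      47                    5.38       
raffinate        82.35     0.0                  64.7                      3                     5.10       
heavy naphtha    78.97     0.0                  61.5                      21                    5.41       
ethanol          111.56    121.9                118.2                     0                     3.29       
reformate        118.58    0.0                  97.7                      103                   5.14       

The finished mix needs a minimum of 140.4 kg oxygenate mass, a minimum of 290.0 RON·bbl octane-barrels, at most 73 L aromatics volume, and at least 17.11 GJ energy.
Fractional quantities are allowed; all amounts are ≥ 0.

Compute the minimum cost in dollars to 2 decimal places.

$324.85

Let x1 = barrels of alkylate, x2 = barrels of FCC naphtha, x3 = barrels of raffinate, x4 = barrels of heavy naphtha, x5 = barrels of ethanol, x6 = barrels of reformate.
Minimise 143.87x1 + 102.51x2 + 82.35x3 + 78.97x4 + 111.56x5 + 118.58x6 s.t.:
  121.9x5 ≥ 140.4   (oxygenate mass)
  100.4x1 + 90.3x2 + 64.7x3 + 61.5x4 + 118.2x5 + 97.7x6 ≥ 290   (octane-barrels)
  1x1 + 47x2 + 3x3 + 21x4 + 103x6 ≤ 73   (aromatics volume)
  4.81x1 + 5.38x2 + 5.1x3 + 5.41x4 + 3.29x5 + 5.14x6 ≥ 17.11   (energy)
  x1, x2, x3, x4, x5, x6 ≥ 0.
At the optimum only heavy naphtha, ethanol are positive (alkylate, FCC naphtha, raffinate, reformate = 0). The octane-barrels and energy requirements are met with equality.
So heavy naphtha = 2.4439 barrels, ethanol = 1.1819 barrels.
Total cost: 78.97·2.4439 + 111.56·1.1819 = 324.8475.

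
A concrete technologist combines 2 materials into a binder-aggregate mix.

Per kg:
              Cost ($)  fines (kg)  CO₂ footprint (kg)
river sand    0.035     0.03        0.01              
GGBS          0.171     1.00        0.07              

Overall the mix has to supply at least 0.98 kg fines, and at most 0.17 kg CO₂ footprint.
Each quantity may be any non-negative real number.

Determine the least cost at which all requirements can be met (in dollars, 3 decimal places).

This is a linear program. Let x1 = kg of river sand, x2 = kg of GGBS.
min 0.035x1 + 0.171x2 with:
  0.03x1 + 1x2 ≥ 0.98   (fines)
  0.01x1 + 0.07x2 ≤ 0.17   (CO₂ footprint)
  x1, x2 ≥ 0.
The minimum-cost mix takes nothing from river sand — only GGBS. Binding constraint: fines.
So GGBS = 0.98 kg.
Objective = 0.171·0.98 = 0.16758.

$0.168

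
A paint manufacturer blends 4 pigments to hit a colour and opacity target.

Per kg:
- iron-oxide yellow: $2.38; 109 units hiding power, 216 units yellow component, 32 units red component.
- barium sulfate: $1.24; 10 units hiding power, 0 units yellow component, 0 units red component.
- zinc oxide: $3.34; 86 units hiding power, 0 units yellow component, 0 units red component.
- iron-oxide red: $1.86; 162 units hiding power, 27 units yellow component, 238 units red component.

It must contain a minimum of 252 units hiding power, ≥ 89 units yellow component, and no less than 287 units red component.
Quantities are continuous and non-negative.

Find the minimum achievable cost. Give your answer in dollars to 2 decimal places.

$3.16

Let x1 = kg of iron-oxide yellow, x2 = kg of barium sulfate, x3 = kg of zinc oxide, x4 = kg of iron-oxide red.
Minimize 2.38x1 + 1.24x2 + 3.34x3 + 1.86x4 s.t.:
  109x1 + 10x2 + 86x3 + 162x4 ≥ 252   (hiding power)
  216x1 + 27x4 ≥ 89   (yellow component)
  32x1 + 238x4 ≥ 287   (red component)
  x1, x2, x3, x4 ≥ 0.
The minimum-cost mix takes nothing from barium sulfate, zinc oxide — only iron-oxide yellow, iron-oxide red. There the hiding power and yellow component constraints are tight.
So iron-oxide yellow = 0.2376 kg, iron-oxide red = 1.396 kg.
Total cost: 2.38·0.2376 + 1.86·1.396 = 3.1620.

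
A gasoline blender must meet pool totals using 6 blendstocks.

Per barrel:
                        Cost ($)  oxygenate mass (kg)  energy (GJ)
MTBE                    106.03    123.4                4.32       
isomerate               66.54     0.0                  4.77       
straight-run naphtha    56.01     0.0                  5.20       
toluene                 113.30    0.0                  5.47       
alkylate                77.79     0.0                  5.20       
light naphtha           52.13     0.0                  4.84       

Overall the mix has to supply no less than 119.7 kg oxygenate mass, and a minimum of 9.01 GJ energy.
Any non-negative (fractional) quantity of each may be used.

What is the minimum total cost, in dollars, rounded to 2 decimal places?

Set it up as a linear program. Let x1 = barrels of MTBE, x2 = barrels of isomerate, x3 = barrels of straight-run naphtha, x4 = barrels of toluene, x5 = barrels of alkylate, x6 = barrels of light naphtha.
Minimise 106.03x1 + 66.54x2 + 56.01x3 + 113.3x4 + 77.79x5 + 52.13x6 subject to:
  123.4x1 ≥ 119.7   (oxygenate mass)
  4.32x1 + 4.77x2 + 5.2x3 + 5.47x4 + 5.2x5 + 4.84x6 ≥ 9.01   (energy)
  x1, x2, x3, x4, x5, x6 ≥ 0.
The optimal basis is {MTBE, light naphtha}; isomerate, straight-run naphtha, toluene, alkylate drop out. Binding constraints: oxygenate mass and energy.
That vertex is x1 = 0.97, x6 = 0.9958.
Hence cost = 106.03·0.97 + 52.13·0.9958 = $154.7602.

$154.76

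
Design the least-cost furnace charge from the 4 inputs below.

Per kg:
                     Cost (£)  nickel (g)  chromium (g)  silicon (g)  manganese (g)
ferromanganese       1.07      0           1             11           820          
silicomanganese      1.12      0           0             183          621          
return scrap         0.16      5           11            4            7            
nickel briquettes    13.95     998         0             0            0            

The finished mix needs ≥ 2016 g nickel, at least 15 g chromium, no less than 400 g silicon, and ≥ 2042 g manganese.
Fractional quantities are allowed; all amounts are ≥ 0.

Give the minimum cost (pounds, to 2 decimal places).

£31.60

This is a linear program. Let x1 = kg of ferromanganese, x2 = kg of silicomanganese, x3 = kg of return scrap, x4 = kg of nickel briquettes.
Minimise 1.07x1 + 1.12x2 + 0.16x3 + 13.95x4 subject to:
  5x3 + 998x4 ≥ 2016   (nickel)
  1x1 + 11x3 ≥ 15   (chromium)
  11x1 + 183x2 + 4x3 ≥ 400   (silicon)
  820x1 + 621x2 + 7x3 ≥ 2042   (manganese)
  x1, x2, x3, x4 ≥ 0.
All 4 inputs are positive at the optimum. The nickel, chromium, silicon, manganese requirements are met with equality.
So ferromanganese = 0.8855 kg, silicomanganese = 2.1045 kg, return scrap = 1.2831 kg, nickel briquettes = 2.0136 kg.
Objective = 1.07·0.8855 + 1.12·2.1045 + 0.16·1.2831 + 13.95·2.0136 = 31.5995.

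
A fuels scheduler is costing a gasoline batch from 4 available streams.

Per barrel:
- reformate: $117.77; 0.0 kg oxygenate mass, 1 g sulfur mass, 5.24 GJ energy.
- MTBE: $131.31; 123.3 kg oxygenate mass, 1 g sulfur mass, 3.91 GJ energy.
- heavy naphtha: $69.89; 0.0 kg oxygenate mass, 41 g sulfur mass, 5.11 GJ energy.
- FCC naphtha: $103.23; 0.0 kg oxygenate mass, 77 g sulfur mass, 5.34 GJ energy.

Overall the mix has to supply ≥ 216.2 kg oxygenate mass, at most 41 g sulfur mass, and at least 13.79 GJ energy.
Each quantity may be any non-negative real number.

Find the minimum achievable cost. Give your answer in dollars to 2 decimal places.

This is a linear program. Let x1 = barrels of reformate, x2 = barrels of MTBE, x3 = barrels of heavy naphtha, x4 = barrels of FCC naphtha.
Minimise 117.77x1 + 131.31x2 + 69.89x3 + 103.23x4 s.t.:
  123.3x2 ≥ 216.2   (oxygenate mass)
  1x1 + 1x2 + 41x3 + 77x4 ≤ 41   (sulfur mass)
  5.24x1 + 3.91x2 + 5.11x3 + 5.34x4 ≥ 13.79   (energy)
  x1, x2, x3, x4 ≥ 0.
The cheapest feasible vertex uses only reformate, MTBE, heavy naphtha; FCC naphtha is not used. Binding constraints: oxygenate mass, sulfur mass, energy.
Optimal quantities: reformate = 0.399299 barrels, MTBE = 1.75345 barrels, heavy naphtha = 0.947494 barrels.
Total cost: 117.77·0.399299 + 131.31·1.75345 + 69.89·0.947494 = 343.4913.

$343.49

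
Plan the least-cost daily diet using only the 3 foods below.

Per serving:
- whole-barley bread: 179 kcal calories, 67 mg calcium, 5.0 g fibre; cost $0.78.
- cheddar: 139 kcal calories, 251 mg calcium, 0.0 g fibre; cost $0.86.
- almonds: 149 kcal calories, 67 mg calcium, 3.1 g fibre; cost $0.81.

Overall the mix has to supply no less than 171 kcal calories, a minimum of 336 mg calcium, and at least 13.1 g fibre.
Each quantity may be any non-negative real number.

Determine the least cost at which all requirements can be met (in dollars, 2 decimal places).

$2.59

This is a linear program. Let x1 = servings of whole-barley bread, x2 = servings of cheddar, x3 = servings of almonds.
Minimize 0.78x1 + 0.86x2 + 0.81x3 s.t.:
  179x1 + 139x2 + 149x3 ≥ 171   (calories)
  67x1 + 251x2 + 67x3 ≥ 336   (calcium)
  5x1 + 3.1x3 ≥ 13.1   (fibre)
  x1, x2, x3 ≥ 0.
At the optimum only whole-barley bread, cheddar are positive (almonds = 0). The calcium and fibre requirements are met with equality.
Solving gives x1 = 2.62, x2 = 0.6393.
Objective = 0.78·2.62 + 0.86·0.6393 = 2.5934.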